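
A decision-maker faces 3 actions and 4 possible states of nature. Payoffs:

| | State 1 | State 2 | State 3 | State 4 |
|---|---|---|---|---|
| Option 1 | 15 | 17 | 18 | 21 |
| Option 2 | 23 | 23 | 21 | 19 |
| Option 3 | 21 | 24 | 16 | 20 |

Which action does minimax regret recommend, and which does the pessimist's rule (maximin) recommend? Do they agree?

Column bests: State 1=23, State 2=24, State 3=21, State 4=21.
Option 1 regrets: 8, 7, 3, 0 → max 8
Option 2 regrets: 0, 1, 0, 2 → max 2
Option 3 regrets: 2, 0, 5, 1 → max 5
Smallest max regret = 2 → Option 2.
Row minima: Option 1=15, Option 2=19, Option 3=16
Best worst-case = 19 → Option 2.

minimax regret → Option 2; maximin → Option 2 (agree)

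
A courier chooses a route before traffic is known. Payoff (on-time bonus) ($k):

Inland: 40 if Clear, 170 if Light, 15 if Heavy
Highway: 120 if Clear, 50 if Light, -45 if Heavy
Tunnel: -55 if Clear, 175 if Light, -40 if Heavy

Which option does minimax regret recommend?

Column bests: Clear=120, Light=175, Heavy=15.
Inland regrets: 80, 5, 0 → max 80
Highway regrets: 0, 125, 60 → max 125
Tunnel regrets: 175, 0, 55 → max 175
Smallest max regret = 80 → Inland.

Inland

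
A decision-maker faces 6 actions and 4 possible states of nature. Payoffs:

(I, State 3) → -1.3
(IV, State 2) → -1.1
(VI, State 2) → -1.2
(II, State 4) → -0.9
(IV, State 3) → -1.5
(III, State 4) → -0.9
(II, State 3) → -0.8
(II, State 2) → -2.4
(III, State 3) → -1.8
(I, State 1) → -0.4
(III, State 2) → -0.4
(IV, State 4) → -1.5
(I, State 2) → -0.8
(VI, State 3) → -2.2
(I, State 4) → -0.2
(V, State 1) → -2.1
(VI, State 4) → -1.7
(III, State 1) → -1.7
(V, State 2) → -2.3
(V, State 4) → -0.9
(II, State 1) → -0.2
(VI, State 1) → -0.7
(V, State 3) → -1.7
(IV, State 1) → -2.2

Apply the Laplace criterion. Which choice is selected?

Row averages: I=-0.675, II=-1.075, III=-1.2, IV=-1.575, V=-1.75, VI=-1.45
Highest average = -0.675 → I.

I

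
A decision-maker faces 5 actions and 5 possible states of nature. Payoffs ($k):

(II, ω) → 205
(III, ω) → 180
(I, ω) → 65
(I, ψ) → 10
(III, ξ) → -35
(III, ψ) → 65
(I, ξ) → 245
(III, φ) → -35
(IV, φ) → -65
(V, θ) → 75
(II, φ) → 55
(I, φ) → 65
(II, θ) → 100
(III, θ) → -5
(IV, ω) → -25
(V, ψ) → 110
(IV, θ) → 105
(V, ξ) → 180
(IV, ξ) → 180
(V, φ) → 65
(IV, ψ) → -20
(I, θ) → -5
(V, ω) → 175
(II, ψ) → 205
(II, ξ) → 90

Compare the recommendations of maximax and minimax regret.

Row maxima: I=245, II=205, III=180, IV=180, V=180
Best best-case = 245 → I.
Column bests: θ=105, φ=65, ψ=205, ω=205, ξ=245.
I regrets: 110, 0, 195, 140, 0 → max 195
II regrets: 5, 10, 0, 0, 155 → max 155
III regrets: 110, 100, 140, 25, 280 → max 280
IV regrets: 0, 130, 225, 230, 65 → max 230
V regrets: 30, 0, 95, 30, 65 → max 95
Smallest max regret = 95 → V.

maximax → I; minimax regret → V (disagree)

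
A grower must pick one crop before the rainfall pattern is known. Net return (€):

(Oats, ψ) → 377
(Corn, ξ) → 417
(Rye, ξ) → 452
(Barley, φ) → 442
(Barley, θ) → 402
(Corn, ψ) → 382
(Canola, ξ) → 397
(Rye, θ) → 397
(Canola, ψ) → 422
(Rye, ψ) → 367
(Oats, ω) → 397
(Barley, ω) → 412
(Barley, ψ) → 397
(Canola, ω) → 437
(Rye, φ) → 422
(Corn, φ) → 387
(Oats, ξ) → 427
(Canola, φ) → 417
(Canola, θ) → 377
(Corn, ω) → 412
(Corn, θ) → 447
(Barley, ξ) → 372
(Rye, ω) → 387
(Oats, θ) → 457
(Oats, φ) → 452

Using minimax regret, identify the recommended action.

Oats

Column bests: θ=457, φ=452, ψ=422, ω=437, ξ=452.
Canola regrets: 80, 35, 0, 0, 55 → max 80
Corn regrets: 10, 65, 40, 25, 35 → max 65
Barley regrets: 55, 10, 25, 25, 80 → max 80
Oats regrets: 0, 0, 45, 40, 25 → max 45
Rye regrets: 60, 30, 55, 50, 0 → max 60
Smallest max regret = 45 → Oats.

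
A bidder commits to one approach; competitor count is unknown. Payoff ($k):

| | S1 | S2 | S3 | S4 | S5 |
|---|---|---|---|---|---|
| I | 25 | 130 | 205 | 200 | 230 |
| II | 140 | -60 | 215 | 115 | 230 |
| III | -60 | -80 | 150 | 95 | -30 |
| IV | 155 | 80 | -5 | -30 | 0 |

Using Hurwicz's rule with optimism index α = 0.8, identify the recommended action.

I: 0.8·230 + 0.2·25 = 189
II: 0.8·230 + 0.2·(-60) = 172
III: 0.8·150 + 0.2·(-80) = 104
IV: 0.8·155 + 0.2·(-30) = 118
Highest Hurwicz score = 189 → I.

I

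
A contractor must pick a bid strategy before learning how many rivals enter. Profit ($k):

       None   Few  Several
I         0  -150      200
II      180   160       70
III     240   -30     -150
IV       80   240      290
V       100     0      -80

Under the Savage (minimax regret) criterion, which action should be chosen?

IV

Column bests: None=240, Few=240, Several=290.
I regrets: 240, 390, 90 → max 390
II regrets: 60, 80, 220 → max 220
III regrets: 0, 270, 440 → max 440
IV regrets: 160, 0, 0 → max 160
V regrets: 140, 240, 370 → max 370
Smallest max regret = 160 → IV.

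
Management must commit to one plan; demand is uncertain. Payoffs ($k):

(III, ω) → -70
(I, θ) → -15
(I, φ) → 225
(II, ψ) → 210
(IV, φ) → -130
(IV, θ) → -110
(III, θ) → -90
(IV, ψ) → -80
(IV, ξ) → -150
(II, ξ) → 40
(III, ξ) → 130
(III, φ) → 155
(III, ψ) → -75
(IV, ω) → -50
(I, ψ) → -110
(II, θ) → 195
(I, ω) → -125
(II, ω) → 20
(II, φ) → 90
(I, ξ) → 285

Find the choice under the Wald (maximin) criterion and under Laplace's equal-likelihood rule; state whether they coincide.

maximin → II; laplace → II (agree)

Row minima: I=-125, II=20, III=-90, IV=-150
Best worst-case = 20 → II.
Row averages: I=52, II=111, III=10, IV=-104
Highest average = 111 → II.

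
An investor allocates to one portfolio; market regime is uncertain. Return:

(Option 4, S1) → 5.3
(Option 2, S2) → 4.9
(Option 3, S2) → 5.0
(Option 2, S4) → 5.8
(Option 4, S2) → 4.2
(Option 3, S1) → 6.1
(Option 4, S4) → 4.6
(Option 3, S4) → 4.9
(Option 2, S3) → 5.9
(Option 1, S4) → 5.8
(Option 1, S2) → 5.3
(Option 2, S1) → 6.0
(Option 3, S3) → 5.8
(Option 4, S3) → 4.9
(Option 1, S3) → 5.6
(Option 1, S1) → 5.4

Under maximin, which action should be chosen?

Option 1

Row minima: Option 1=5.3, Option 2=4.9, Option 3=4.9, Option 4=4.2
Best worst-case = 5.3 → Option 1.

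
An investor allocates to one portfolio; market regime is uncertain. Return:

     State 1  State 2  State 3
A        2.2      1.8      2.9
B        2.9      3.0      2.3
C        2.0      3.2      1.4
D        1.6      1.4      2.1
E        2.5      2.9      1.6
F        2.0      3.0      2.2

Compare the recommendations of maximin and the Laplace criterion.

maximin → B; laplace → B (agree)

Row minima: A=1.8, B=2.3, C=1.4, D=1.4, E=1.6, F=2.0
Best worst-case = 2.3 → B.
Row averages: A=2.3, B=41/15, C=2.2, D=1.7, E=7/3, F=2.4
Highest average = 41/15 → B.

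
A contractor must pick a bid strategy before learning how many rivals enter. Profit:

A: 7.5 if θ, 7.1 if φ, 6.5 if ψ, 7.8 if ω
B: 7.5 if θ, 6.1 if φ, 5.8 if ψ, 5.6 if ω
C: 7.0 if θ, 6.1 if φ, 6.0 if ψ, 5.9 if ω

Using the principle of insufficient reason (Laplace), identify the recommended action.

Row averages: A=7.225, B=6.25, C=6.25
Highest average = 7.225 → A.

A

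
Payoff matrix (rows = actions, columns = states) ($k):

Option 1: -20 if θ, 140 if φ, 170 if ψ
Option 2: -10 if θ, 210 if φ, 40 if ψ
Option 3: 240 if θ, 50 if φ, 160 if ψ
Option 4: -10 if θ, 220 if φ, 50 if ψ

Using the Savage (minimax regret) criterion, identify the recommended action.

Column bests: θ=240, φ=220, ψ=170.
Option 1 regrets: 260, 80, 0 → max 260
Option 2 regrets: 250, 10, 130 → max 250
Option 3 regrets: 0, 170, 10 → max 170
Option 4 regrets: 250, 0, 120 → max 250
Smallest max regret = 170 → Option 3.

Option 3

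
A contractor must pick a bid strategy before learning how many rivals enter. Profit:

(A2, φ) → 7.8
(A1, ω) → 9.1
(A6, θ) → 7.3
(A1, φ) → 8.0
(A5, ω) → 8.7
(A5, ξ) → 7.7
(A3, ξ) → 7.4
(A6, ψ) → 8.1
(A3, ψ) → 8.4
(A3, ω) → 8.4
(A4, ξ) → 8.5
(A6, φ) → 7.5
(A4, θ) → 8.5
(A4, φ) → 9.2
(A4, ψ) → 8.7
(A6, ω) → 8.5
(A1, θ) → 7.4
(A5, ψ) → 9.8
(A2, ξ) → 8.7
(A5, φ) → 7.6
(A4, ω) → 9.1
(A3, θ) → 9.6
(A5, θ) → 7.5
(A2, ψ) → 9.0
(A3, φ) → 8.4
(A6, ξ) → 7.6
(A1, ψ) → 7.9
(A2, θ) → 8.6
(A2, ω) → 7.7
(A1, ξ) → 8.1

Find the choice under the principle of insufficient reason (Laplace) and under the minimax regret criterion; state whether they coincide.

Row averages: A1=8.1, A2=8.36, A3=8.44, A4=8.8, A5=8.26, A6=7.8
Highest average = 8.8 → A4.
Column bests: θ=9.6, φ=9.2, ψ=9.8, ω=9.1, ξ=8.7.
A1 regrets: 2.2, 1.2, 1.9, 0.0, 0.6 → max 2.2
A2 regrets: 1.0, 1.4, 0.8, 1.4, 0.0 → max 1.4
A3 regrets: 0.0, 0.8, 1.4, 0.7, 1.3 → max 1.4
A4 regrets: 1.1, 0.0, 1.1, 0.0, 0.2 → max 1.1
A5 regrets: 2.1, 1.6, 0.0, 0.4, 1.0 → max 2.1
A6 regrets: 2.3, 1.7, 1.7, 0.6, 1.1 → max 2.3
Smallest max regret = 1.1 → A4.

laplace → A4; minimax regret → A4 (agree)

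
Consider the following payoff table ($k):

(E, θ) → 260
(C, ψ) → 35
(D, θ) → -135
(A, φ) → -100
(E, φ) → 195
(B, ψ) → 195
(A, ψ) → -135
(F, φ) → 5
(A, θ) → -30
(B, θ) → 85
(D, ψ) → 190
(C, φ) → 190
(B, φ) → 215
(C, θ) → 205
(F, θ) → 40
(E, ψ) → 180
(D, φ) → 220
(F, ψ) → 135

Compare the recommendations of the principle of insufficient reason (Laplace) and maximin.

laplace → E; maximin → E (agree)

Row averages: A=-265/3, B=165, C=430/3, D=275/3, E=635/3, F=60
Highest average = 635/3 → E.
Row minima: A=-135, B=85, C=35, D=-135, E=180, F=5
Best worst-case = 180 → E.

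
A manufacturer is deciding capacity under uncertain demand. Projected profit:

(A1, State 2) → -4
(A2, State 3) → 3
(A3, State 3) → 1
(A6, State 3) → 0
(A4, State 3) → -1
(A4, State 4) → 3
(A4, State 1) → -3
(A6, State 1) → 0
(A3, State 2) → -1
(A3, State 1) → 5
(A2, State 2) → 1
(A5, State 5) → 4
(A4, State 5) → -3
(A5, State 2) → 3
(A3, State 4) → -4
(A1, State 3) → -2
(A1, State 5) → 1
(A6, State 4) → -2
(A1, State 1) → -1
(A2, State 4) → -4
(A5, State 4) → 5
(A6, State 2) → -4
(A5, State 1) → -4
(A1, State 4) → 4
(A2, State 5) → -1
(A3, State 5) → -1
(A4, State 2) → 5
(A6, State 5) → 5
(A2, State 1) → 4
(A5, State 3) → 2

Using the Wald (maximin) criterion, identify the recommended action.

Row minima: A1=-4, A2=-4, A3=-4, A4=-3, A5=-4, A6=-4
Best worst-case = -3 → A4.

A4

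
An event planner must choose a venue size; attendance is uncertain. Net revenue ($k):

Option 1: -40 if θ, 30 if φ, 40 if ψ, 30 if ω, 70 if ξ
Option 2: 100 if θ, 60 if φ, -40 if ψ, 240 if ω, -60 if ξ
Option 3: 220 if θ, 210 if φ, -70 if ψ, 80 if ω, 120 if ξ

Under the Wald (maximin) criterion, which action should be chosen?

Row minima: Option 1=-40, Option 2=-60, Option 3=-70
Best worst-case = -40 → Option 1.

Option 1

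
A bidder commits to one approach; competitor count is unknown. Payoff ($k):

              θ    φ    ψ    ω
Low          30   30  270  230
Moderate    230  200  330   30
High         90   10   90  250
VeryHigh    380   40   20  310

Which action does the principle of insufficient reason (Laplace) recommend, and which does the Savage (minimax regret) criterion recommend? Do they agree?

Row averages: Low=140, Moderate=197.5, High=110, VeryHigh=187.5
Highest average = 197.5 → Moderate.
Column bests: θ=380, φ=200, ψ=330, ω=310.
Low regrets: 350, 170, 60, 80 → max 350
Moderate regrets: 150, 0, 0, 280 → max 280
High regrets: 290, 190, 240, 60 → max 290
VeryHigh regrets: 0, 160, 310, 0 → max 310
Smallest max regret = 280 → Moderate.

laplace → Moderate; minimax regret → Moderate (agree)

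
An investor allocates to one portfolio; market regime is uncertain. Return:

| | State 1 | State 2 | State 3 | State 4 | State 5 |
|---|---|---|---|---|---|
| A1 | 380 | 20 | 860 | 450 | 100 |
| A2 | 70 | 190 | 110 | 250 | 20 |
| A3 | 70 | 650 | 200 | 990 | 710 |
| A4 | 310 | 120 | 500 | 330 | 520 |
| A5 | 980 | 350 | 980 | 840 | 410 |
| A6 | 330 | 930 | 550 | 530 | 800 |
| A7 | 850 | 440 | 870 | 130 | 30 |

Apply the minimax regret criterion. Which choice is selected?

Column bests: State 1=980, State 2=930, State 3=980, State 4=990, State 5=800.
A1 regrets: 600, 910, 120, 540, 700 → max 910
A2 regrets: 910, 740, 870, 740, 780 → max 910
A3 regrets: 910, 280, 780, 0, 90 → max 910
A4 regrets: 670, 810, 480, 660, 280 → max 810
A5 regrets: 0, 580, 0, 150, 390 → max 580
A6 regrets: 650, 0, 430, 460, 0 → max 650
A7 regrets: 130, 490, 110, 860, 770 → max 860
Smallest max regret = 580 → A5.

A5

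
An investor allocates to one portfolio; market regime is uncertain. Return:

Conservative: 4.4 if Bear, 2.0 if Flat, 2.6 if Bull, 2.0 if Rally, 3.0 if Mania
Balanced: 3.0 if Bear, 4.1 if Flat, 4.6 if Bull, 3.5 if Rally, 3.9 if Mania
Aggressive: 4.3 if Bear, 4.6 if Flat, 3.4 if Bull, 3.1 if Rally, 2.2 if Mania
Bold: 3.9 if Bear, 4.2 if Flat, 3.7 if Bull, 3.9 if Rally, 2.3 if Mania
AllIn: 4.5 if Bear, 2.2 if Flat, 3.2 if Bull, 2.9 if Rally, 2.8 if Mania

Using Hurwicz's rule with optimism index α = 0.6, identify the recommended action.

Conservative: 0.6·4.4 + 0.4·2.0 = 3.44
Balanced: 0.6·4.6 + 0.4·3.0 = 3.96
Aggressive: 0.6·4.6 + 0.4·2.2 = 3.64
Bold: 0.6·4.2 + 0.4·2.3 = 3.44
AllIn: 0.6·4.5 + 0.4·2.2 = 3.58
Highest Hurwicz score = 3.96 → Balanced.

Balanced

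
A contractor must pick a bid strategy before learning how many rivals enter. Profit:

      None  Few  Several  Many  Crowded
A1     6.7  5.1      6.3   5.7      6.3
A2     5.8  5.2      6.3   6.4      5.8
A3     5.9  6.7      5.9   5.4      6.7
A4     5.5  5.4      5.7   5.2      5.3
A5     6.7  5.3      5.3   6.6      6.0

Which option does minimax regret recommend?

A3

Column bests: None=6.7, Few=6.7, Several=6.3, Many=6.6, Crowded=6.7.
A1 regrets: 0.0, 1.6, 0.0, 0.9, 0.4 → max 1.6
A2 regrets: 0.9, 1.5, 0.0, 0.2, 0.9 → max 1.5
A3 regrets: 0.8, 0.0, 0.4, 1.2, 0.0 → max 1.2
A4 regrets: 1.2, 1.3, 0.6, 1.4, 1.4 → max 1.4
A5 regrets: 0.0, 1.4, 1.0, 0.0, 0.7 → max 1.4
Smallest max regret = 1.2 → A3.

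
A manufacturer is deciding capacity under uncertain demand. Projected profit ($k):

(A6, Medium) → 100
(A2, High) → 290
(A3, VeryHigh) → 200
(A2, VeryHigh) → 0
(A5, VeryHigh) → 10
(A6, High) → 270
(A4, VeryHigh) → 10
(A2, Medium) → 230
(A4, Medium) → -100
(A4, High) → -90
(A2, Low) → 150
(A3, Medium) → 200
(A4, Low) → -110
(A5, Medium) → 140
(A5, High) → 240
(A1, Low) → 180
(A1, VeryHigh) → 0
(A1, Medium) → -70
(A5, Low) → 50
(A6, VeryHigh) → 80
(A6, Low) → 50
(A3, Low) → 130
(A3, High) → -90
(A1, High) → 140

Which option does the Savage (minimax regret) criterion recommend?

Column bests: Low=180, Medium=230, High=290, VeryHigh=200.
A1 regrets: 0, 300, 150, 200 → max 300
A2 regrets: 30, 0, 0, 200 → max 200
A3 regrets: 50, 30, 380, 0 → max 380
A4 regrets: 290, 330, 380, 190 → max 380
A5 regrets: 130, 90, 50, 190 → max 190
A6 regrets: 130, 130, 20, 120 → max 130
Smallest max regret = 130 → A6.

A6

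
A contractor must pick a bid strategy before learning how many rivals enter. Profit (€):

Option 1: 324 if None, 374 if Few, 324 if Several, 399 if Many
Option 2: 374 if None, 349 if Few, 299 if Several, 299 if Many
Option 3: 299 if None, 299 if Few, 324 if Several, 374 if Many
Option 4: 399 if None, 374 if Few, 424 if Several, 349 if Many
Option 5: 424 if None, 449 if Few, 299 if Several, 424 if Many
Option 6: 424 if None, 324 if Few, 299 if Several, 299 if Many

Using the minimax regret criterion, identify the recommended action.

Option 4

Column bests: None=424, Few=449, Several=424, Many=424.
Option 1 regrets: 100, 75, 100, 25 → max 100
Option 2 regrets: 50, 100, 125, 125 → max 125
Option 3 regrets: 125, 150, 100, 50 → max 150
Option 4 regrets: 25, 75, 0, 75 → max 75
Option 5 regrets: 0, 0, 125, 0 → max 125
Option 6 regrets: 0, 125, 125, 125 → max 125
Smallest max regret = 75 → Option 4.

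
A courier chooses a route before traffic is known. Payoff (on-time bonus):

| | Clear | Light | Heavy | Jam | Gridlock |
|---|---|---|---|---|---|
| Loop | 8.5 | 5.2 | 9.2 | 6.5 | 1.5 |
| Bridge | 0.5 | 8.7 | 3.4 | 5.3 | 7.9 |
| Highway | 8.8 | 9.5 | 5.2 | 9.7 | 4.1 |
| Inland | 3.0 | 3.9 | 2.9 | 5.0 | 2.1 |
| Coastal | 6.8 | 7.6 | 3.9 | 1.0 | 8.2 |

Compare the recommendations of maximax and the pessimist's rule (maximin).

Row maxima: Loop=9.2, Bridge=8.7, Highway=9.7, Inland=5.0, Coastal=8.2
Best best-case = 9.7 → Highway.
Row minima: Loop=1.5, Bridge=0.5, Highway=4.1, Inland=2.1, Coastal=1.0
Best worst-case = 4.1 → Highway.

maximax → Highway; maximin → Highway (agree)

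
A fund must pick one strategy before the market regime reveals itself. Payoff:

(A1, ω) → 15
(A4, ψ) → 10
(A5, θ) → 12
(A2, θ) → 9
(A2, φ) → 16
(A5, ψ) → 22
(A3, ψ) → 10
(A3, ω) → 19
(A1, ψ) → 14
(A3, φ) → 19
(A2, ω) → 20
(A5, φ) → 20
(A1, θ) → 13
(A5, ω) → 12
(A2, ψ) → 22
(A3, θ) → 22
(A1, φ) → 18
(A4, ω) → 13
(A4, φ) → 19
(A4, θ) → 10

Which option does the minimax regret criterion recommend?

Column bests: θ=22, φ=20, ψ=22, ω=20.
A1 regrets: 9, 2, 8, 5 → max 9
A2 regrets: 13, 4, 0, 0 → max 13
A3 regrets: 0, 1, 12, 1 → max 12
A4 regrets: 12, 1, 12, 7 → max 12
A5 regrets: 10, 0, 0, 8 → max 10
Smallest max regret = 9 → A1.

A1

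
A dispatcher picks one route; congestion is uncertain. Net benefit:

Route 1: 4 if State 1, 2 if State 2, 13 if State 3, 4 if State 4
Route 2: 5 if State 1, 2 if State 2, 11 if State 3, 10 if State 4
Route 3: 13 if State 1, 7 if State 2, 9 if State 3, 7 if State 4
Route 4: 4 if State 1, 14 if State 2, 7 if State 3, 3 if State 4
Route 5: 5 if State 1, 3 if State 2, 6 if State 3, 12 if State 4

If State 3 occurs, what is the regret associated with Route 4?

Best payoff under State 3 is 13.
Regret = 13 − 7 = 6.

6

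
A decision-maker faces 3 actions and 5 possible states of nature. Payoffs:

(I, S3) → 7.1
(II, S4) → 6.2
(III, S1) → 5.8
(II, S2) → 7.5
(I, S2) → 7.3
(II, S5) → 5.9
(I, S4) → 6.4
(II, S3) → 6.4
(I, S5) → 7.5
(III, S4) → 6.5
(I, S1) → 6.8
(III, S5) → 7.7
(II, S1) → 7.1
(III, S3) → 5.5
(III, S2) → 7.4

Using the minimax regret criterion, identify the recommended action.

Column bests: S1=7.1, S2=7.5, S3=7.1, S4=6.5, S5=7.7.
I regrets: 0.3, 0.2, 0.0, 0.1, 0.2 → max 0.3
II regrets: 0.0, 0.0, 0.7, 0.3, 1.8 → max 1.8
III regrets: 1.3, 0.1, 1.6, 0.0, 0.0 → max 1.6
Smallest max regret = 0.3 → I.

I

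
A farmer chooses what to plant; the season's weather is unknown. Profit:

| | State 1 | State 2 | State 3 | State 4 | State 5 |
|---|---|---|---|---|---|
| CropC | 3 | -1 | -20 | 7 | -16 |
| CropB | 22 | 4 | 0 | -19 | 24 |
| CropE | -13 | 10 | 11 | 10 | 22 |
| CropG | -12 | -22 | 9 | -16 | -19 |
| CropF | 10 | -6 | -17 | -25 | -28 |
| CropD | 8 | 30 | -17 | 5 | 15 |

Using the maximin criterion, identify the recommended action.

Row minima: CropC=-20, CropB=-19, CropE=-13, CropG=-22, CropF=-28, CropD=-17
Best worst-case = -13 → CropE.

CropE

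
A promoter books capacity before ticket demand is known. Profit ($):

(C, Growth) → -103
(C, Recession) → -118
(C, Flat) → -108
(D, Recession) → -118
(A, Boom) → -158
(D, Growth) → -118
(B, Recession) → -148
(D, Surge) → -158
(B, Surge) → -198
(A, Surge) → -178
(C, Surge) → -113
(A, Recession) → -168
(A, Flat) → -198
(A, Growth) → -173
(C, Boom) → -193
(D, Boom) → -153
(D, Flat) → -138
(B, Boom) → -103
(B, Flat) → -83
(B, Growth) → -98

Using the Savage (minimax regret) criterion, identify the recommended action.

Column bests: Recession=-118, Flat=-83, Growth=-98, Boom=-103, Surge=-113.
A regrets: 50, 115, 75, 55, 65 → max 115
B regrets: 30, 0, 0, 0, 85 → max 85
C regrets: 0, 25, 5, 90, 0 → max 90
D regrets: 0, 55, 20, 50, 45 → max 55
Smallest max regret = 55 → D.

D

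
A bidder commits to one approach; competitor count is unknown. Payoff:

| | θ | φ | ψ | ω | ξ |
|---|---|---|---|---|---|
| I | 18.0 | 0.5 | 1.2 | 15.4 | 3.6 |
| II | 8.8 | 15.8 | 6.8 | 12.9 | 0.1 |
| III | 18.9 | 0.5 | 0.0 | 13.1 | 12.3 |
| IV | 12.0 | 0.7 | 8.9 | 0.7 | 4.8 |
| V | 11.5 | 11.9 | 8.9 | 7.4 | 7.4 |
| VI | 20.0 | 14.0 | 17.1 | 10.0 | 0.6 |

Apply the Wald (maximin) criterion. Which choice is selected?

Row minima: I=0.5, II=0.1, III=0.0, IV=0.7, V=7.4, VI=0.6
Best worst-case = 7.4 → V.

V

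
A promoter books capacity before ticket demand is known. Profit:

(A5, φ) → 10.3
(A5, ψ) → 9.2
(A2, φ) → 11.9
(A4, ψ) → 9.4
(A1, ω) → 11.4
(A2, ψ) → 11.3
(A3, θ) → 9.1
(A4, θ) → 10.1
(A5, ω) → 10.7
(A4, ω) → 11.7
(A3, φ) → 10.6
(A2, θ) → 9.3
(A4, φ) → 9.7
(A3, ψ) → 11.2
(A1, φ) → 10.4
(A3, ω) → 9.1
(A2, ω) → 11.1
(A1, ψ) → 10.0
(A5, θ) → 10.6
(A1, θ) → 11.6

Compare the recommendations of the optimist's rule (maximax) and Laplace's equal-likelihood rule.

Row maxima: A1=11.6, A2=11.9, A3=11.2, A4=11.7, A5=10.7
Best best-case = 11.9 → A2.
Row averages: A1=10.85, A2=10.9, A3=10, A4=10.225, A5=10.2
Highest average = 10.9 → A2.

maximax → A2; laplace → A2 (agree)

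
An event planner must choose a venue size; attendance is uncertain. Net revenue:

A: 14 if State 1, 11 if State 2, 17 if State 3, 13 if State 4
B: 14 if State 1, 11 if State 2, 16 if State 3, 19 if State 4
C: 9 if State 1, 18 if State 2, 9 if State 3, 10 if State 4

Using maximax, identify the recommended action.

Row maxima: A=17, B=19, C=18
Best best-case = 19 → B.

B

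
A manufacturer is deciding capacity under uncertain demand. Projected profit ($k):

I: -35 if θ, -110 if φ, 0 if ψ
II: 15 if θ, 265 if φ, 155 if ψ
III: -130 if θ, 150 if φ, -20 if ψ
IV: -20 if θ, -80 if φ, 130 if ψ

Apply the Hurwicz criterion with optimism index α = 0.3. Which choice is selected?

II

I: 0.3·0 + 0.7·(-110) = -77
II: 0.3·265 + 0.7·15 = 90
III: 0.3·150 + 0.7·(-130) = -46
IV: 0.3·130 + 0.7·(-80) = -17
Highest Hurwicz score = 90 → II.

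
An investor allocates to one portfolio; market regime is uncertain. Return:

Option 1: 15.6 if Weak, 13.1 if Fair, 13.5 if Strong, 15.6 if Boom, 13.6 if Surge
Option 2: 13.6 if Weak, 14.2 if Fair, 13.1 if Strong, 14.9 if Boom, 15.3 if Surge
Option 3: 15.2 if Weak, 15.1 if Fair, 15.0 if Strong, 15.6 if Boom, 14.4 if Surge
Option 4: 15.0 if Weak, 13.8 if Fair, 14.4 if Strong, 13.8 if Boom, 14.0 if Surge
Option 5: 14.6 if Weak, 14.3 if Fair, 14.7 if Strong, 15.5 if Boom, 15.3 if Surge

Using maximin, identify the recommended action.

Row minima: Option 1=13.1, Option 2=13.1, Option 3=14.4, Option 4=13.8, Option 5=14.3
Best worst-case = 14.4 → Option 3.

Option 3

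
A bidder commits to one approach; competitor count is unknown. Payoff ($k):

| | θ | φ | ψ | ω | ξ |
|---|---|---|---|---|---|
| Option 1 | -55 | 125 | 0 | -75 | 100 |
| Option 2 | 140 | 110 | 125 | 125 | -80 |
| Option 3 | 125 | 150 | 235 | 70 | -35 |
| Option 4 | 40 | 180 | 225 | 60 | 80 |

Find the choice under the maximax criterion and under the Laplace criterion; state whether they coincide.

maximax → Option 3; laplace → Option 4 (disagree)

Row maxima: Option 1=125, Option 2=140, Option 3=235, Option 4=225
Best best-case = 235 → Option 3.
Row averages: Option 1=19, Option 2=84, Option 3=109, Option 4=117
Highest average = 117 → Option 4.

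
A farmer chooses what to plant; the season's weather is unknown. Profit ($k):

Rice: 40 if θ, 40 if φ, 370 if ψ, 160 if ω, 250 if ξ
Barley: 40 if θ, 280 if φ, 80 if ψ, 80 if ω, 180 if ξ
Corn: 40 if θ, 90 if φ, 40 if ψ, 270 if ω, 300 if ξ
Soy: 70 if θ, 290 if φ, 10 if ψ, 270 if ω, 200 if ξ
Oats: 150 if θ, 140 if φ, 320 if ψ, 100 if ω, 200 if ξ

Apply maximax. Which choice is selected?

Row maxima: Rice=370, Barley=280, Corn=300, Soy=290, Oats=320
Best best-case = 370 → Rice.

Rice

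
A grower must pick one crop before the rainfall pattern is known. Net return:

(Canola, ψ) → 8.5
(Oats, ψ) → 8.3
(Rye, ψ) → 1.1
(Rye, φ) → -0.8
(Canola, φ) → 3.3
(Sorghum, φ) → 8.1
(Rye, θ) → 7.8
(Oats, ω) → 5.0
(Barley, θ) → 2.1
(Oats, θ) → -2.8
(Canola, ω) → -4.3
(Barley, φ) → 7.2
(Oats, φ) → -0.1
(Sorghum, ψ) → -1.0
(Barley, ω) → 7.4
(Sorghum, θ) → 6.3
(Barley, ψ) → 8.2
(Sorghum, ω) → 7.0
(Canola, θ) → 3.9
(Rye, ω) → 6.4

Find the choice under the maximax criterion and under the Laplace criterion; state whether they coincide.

maximax → Canola; laplace → Barley (disagree)

Row maxima: Canola=8.5, Sorghum=8.1, Barley=8.2, Rye=7.8, Oats=8.3
Best best-case = 8.5 → Canola.
Row averages: Canola=2.85, Sorghum=5.1, Barley=6.225, Rye=3.625, Oats=2.6
Highest average = 6.225 → Barley.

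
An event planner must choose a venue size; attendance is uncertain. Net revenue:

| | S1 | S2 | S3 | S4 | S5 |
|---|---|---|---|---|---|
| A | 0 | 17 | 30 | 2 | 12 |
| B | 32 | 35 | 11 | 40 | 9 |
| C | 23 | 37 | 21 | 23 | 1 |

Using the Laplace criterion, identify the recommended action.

B

Row averages: A=12.2, B=25.4, C=21
Highest average = 25.4 → B.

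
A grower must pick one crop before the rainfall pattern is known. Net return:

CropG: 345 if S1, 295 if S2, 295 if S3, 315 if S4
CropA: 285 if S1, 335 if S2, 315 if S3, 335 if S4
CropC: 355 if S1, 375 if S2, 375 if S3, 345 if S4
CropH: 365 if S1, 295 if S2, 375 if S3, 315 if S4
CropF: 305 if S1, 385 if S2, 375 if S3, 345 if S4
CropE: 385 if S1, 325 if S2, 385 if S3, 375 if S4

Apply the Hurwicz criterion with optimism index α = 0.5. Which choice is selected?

CropC

CropG: 0.5·345 + 0.5·295 = 320
CropA: 0.5·335 + 0.5·285 = 310
CropC: 0.5·375 + 0.5·345 = 360
CropH: 0.5·375 + 0.5·295 = 335
CropF: 0.5·385 + 0.5·305 = 345
CropE: 0.5·385 + 0.5·325 = 355
Highest Hurwicz score = 360 → CropC.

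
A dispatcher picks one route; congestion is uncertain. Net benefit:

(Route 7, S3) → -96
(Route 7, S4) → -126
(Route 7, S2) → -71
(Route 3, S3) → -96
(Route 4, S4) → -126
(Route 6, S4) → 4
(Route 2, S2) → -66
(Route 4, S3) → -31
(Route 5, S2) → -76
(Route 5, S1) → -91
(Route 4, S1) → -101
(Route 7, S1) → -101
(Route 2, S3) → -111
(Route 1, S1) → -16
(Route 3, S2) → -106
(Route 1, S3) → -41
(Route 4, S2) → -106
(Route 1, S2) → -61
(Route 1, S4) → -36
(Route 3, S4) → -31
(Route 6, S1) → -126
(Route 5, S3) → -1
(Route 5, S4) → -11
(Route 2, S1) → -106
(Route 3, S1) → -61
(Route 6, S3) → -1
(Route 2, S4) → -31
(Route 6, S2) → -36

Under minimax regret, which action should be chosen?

Column bests: S1=-16, S2=-36, S3=-1, S4=4.
Route 1 regrets: 0, 25, 40, 40 → max 40
Route 2 regrets: 90, 30, 110, 35 → max 110
Route 3 regrets: 45, 70, 95, 35 → max 95
Route 4 regrets: 85, 70, 30, 130 → max 130
Route 5 regrets: 75, 40, 0, 15 → max 75
Route 6 regrets: 110, 0, 0, 0 → max 110
Route 7 regrets: 85, 35, 95, 130 → max 130
Smallest max regret = 40 → Route 1.

Route 1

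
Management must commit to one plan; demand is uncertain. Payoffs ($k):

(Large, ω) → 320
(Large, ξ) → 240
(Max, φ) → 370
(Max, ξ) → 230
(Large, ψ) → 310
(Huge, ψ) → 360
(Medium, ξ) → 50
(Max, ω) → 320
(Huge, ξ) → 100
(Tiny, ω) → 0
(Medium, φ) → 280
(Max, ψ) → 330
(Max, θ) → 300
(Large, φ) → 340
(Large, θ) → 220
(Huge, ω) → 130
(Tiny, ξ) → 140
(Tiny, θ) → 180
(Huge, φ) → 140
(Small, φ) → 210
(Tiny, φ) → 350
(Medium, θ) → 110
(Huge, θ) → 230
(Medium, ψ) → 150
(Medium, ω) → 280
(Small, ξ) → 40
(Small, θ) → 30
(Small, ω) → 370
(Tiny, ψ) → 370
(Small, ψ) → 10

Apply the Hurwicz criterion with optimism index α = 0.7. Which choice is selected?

Tiny: 0.7·370 + 0.3·0 = 259
Small: 0.7·370 + 0.3·10 = 262
Medium: 0.7·280 + 0.3·50 = 211
Large: 0.7·340 + 0.3·220 = 304
Huge: 0.7·360 + 0.3·100 = 282
Max: 0.7·370 + 0.3·230 = 328
Highest Hurwicz score = 328 → Max.

Max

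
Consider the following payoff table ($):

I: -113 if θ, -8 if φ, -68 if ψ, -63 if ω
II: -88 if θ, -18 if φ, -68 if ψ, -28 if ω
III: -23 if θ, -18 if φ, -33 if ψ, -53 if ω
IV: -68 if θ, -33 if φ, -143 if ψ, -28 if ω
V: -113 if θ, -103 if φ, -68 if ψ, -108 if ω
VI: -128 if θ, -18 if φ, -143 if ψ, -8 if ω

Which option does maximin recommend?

Row minima: I=-113, II=-88, III=-53, IV=-143, V=-113, VI=-143
Best worst-case = -53 → III.

III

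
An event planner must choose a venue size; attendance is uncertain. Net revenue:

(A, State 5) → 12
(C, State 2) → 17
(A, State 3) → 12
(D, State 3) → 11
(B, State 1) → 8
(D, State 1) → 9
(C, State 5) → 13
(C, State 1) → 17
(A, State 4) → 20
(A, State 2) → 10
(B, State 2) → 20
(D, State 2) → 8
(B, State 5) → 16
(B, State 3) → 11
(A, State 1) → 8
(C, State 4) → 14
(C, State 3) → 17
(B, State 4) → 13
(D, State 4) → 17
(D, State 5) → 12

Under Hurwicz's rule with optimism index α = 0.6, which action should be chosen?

A: 0.6·20 + 0.4·8 = 15.2
B: 0.6·20 + 0.4·8 = 15.2
C: 0.6·17 + 0.4·13 = 15.4
D: 0.6·17 + 0.4·8 = 13.4
Highest Hurwicz score = 15.4 → C.

C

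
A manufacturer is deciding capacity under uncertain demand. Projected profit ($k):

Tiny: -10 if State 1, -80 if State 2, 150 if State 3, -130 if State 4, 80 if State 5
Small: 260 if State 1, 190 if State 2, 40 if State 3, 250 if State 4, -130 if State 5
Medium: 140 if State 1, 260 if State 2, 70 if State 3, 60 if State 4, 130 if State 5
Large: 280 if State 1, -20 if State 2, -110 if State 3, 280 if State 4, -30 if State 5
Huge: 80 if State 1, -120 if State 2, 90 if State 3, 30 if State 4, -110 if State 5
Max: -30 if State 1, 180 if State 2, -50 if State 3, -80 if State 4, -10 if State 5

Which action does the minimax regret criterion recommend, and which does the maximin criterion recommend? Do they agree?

minimax regret → Medium; maximin → Medium (agree)

Column bests: State 1=280, State 2=260, State 3=150, State 4=280, State 5=130.
Tiny regrets: 290, 340, 0, 410, 50 → max 410
Small regrets: 20, 70, 110, 30, 260 → max 260
Medium regrets: 140, 0, 80, 220, 0 → max 220
Large regrets: 0, 280, 260, 0, 160 → max 280
Huge regrets: 200, 380, 60, 250, 240 → max 380
Max regrets: 310, 80, 200, 360, 140 → max 360
Smallest max regret = 220 → Medium.
Row minima: Tiny=-130, Small=-130, Medium=60, Large=-110, Huge=-120, Max=-80
Best worst-case = 60 → Medium.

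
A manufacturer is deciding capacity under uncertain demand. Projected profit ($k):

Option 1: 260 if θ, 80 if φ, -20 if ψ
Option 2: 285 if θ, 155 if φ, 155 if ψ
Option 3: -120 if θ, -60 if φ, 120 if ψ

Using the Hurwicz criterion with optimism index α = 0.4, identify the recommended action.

Option 2

Option 1: 0.4·260 + 0.6·(-20) = 92
Option 2: 0.4·285 + 0.6·155 = 207
Option 3: 0.4·120 + 0.6·(-120) = -24
Highest Hurwicz score = 207 → Option 2.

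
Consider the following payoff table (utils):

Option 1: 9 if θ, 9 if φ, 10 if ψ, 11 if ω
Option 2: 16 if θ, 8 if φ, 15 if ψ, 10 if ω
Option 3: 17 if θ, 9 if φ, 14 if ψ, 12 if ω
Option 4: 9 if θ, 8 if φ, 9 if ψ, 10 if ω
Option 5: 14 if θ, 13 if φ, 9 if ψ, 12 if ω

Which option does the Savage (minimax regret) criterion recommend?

Option 3

Column bests: θ=17, φ=13, ψ=15, ω=12.
Option 1 regrets: 8, 4, 5, 1 → max 8
Option 2 regrets: 1, 5, 0, 2 → max 5
Option 3 regrets: 0, 4, 1, 0 → max 4
Option 4 regrets: 8, 5, 6, 2 → max 8
Option 5 regrets: 3, 0, 6, 0 → max 6
Smallest max regret = 4 → Option 3.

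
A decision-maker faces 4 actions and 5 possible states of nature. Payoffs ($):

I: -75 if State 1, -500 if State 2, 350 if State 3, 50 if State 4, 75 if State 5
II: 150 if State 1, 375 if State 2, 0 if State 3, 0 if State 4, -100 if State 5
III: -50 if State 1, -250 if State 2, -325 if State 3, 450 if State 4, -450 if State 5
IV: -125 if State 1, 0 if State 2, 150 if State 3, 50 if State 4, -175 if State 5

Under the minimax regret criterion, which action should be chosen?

Column bests: State 1=150, State 2=375, State 3=350, State 4=450, State 5=75.
I regrets: 225, 875, 0, 400, 0 → max 875
II regrets: 0, 0, 350, 450, 175 → max 450
III regrets: 200, 625, 675, 0, 525 → max 675
IV regrets: 275, 375, 200, 400, 250 → max 400
Smallest max regret = 400 → IV.

IV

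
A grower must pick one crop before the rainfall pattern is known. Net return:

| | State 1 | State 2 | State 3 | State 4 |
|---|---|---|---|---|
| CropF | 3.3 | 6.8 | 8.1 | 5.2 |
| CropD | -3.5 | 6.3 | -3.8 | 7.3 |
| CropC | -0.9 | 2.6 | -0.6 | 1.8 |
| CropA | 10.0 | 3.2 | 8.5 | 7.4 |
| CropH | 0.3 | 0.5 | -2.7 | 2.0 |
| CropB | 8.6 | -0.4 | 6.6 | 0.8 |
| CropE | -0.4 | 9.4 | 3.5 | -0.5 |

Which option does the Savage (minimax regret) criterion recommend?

Column bests: State 1=10.0, State 2=9.4, State 3=8.5, State 4=7.4.
CropF regrets: 6.7, 2.6, 0.4, 2.2 → max 6.7
CropD regrets: 13.5, 3.1, 12.3, 0.1 → max 13.5
CropC regrets: 10.9, 6.8, 9.1, 5.6 → max 10.9
CropA regrets: 0.0, 6.2, 0.0, 0.0 → max 6.2
CropH regrets: 9.7, 8.9, 11.2, 5.4 → max 11.2
CropB regrets: 1.4, 9.8, 1.9, 6.6 → max 9.8
CropE regrets: 10.4, 0.0, 5.0, 7.9 → max 10.4
Smallest max regret = 6.2 → CropA.

CropA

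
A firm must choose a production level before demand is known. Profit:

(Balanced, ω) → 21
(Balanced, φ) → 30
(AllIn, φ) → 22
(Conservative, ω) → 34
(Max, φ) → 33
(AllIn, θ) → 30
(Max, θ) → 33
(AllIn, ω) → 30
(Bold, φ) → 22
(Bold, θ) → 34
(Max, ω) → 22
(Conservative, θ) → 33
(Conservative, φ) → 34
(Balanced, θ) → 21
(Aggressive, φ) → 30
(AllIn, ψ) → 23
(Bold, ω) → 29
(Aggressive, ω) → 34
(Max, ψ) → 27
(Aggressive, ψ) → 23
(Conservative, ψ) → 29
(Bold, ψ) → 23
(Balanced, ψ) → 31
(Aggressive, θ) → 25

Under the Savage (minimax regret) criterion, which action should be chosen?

Column bests: θ=34, φ=34, ψ=31, ω=34.
Conservative regrets: 1, 0, 2, 0 → max 2
Balanced regrets: 13, 4, 0, 13 → max 13
Aggressive regrets: 9, 4, 8, 0 → max 9
Bold regrets: 0, 12, 8, 5 → max 12
AllIn regrets: 4, 12, 8, 4 → max 12
Max regrets: 1, 1, 4, 12 → max 12
Smallest max regret = 2 → Conservative.

Conservative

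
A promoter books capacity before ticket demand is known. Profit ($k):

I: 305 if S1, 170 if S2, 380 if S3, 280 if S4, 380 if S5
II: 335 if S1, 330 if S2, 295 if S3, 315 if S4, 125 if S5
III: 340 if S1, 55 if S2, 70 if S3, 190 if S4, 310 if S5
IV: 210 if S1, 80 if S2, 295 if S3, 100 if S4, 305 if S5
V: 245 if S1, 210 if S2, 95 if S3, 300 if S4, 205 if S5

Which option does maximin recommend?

I

Row minima: I=170, II=125, III=55, IV=80, V=95
Best worst-case = 170 → I.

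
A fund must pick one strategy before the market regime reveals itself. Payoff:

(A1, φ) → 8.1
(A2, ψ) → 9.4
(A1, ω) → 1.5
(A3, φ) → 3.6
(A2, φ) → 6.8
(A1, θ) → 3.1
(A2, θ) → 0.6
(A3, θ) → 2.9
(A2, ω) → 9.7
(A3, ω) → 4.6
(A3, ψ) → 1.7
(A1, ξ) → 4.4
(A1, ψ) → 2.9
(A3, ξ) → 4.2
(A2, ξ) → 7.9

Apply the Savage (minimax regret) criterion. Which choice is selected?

A2

Column bests: θ=3.1, φ=8.1, ψ=9.4, ω=9.7, ξ=7.9.
A1 regrets: 0.0, 0.0, 6.5, 8.2, 3.5 → max 8.2
A2 regrets: 2.5, 1.3, 0.0, 0.0, 0.0 → max 2.5
A3 regrets: 0.2, 4.5, 7.7, 5.1, 3.7 → max 7.7
Smallest max regret = 2.5 → A2.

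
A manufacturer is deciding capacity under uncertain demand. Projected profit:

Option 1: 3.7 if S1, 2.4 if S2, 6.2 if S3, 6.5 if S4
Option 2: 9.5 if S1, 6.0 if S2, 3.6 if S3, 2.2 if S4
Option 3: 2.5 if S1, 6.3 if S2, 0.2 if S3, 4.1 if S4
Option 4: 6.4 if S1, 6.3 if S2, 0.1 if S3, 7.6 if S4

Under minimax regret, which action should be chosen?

Column bests: S1=9.5, S2=6.3, S3=6.2, S4=7.6.
Option 1 regrets: 5.8, 3.9, 0.0, 1.1 → max 5.8
Option 2 regrets: 0.0, 0.3, 2.6, 5.4 → max 5.4
Option 3 regrets: 7.0, 0.0, 6.0, 3.5 → max 7.0
Option 4 regrets: 3.1, 0.0, 6.1, 0.0 → max 6.1
Smallest max regret = 5.4 → Option 2.

Option 2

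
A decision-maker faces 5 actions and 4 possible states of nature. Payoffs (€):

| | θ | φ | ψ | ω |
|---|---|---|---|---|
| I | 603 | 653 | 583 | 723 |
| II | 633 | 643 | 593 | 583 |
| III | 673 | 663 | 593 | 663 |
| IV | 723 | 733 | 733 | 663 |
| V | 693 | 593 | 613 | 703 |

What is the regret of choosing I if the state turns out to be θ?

Best payoff under θ is 723.
Regret = 723 − 603 = 120.

120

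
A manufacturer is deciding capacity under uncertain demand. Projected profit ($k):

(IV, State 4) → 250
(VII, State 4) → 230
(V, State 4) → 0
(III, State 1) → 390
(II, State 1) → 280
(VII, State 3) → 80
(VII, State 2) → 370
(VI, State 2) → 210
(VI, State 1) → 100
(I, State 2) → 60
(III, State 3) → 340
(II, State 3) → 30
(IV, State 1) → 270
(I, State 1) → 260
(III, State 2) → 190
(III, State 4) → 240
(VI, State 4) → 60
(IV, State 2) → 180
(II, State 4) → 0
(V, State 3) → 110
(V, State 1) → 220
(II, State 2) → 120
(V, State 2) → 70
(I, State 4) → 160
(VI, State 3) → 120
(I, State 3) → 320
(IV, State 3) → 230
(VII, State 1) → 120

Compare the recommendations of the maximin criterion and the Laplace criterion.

Row minima: I=60, II=0, III=190, IV=180, V=0, VI=60, VII=80
Best worst-case = 190 → III.
Row averages: I=200, II=107.5, III=290, IV=232.5, V=100, VI=122.5, VII=200
Highest average = 290 → III.

maximin → III; laplace → III (agree)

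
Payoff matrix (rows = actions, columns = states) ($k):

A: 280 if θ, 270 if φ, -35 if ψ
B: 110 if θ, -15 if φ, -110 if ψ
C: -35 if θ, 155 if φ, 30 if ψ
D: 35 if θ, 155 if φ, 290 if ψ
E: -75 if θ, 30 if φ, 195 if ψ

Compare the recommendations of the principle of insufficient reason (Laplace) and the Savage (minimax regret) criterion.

Row averages: A=515/3, B=-5, C=50, D=160, E=50
Highest average = 515/3 → A.
Column bests: θ=280, φ=270, ψ=290.
A regrets: 0, 0, 325 → max 325
B regrets: 170, 285, 400 → max 400
C regrets: 315, 115, 260 → max 315
D regrets: 245, 115, 0 → max 245
E regrets: 355, 240, 95 → max 355
Smallest max regret = 245 → D.

laplace → A; minimax regret → D (disagree)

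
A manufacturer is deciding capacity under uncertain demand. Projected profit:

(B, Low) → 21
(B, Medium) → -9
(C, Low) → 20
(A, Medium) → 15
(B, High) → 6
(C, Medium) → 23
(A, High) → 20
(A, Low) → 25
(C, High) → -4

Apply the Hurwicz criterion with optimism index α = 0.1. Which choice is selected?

A

A: 0.1·25 + 0.9·15 = 16
B: 0.1·21 + 0.9·(-9) = -6
C: 0.1·23 + 0.9·(-4) = -1.3
Highest Hurwicz score = 16 → A.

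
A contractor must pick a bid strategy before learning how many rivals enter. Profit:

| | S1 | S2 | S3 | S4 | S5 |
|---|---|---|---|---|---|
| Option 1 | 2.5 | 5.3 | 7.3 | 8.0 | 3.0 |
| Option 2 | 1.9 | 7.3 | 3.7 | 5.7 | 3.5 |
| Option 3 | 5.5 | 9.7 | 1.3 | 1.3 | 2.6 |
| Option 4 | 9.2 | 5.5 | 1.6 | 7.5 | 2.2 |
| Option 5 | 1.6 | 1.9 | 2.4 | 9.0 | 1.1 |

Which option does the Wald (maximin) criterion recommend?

Option 1

Row minima: Option 1=2.5, Option 2=1.9, Option 3=1.3, Option 4=1.6, Option 5=1.1
Best worst-case = 2.5 → Option 1.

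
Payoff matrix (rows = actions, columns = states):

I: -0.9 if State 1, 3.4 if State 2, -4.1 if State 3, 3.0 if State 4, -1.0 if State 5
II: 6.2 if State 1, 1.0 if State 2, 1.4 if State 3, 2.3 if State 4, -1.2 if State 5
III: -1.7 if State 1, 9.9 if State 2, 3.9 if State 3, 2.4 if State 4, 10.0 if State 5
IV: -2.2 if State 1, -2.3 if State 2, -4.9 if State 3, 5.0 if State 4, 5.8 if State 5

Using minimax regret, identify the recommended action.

Column bests: State 1=6.2, State 2=9.9, State 3=3.9, State 4=5.0, State 5=10.0.
I regrets: 7.1, 6.5, 8.0, 2.0, 11.0 → max 11.0
II regrets: 0.0, 8.9, 2.5, 2.7, 11.2 → max 11.2
III regrets: 7.9, 0.0, 0.0, 2.6, 0.0 → max 7.9
IV regrets: 8.4, 12.2, 8.8, 0.0, 4.2 → max 12.2
Smallest max regret = 7.9 → III.

III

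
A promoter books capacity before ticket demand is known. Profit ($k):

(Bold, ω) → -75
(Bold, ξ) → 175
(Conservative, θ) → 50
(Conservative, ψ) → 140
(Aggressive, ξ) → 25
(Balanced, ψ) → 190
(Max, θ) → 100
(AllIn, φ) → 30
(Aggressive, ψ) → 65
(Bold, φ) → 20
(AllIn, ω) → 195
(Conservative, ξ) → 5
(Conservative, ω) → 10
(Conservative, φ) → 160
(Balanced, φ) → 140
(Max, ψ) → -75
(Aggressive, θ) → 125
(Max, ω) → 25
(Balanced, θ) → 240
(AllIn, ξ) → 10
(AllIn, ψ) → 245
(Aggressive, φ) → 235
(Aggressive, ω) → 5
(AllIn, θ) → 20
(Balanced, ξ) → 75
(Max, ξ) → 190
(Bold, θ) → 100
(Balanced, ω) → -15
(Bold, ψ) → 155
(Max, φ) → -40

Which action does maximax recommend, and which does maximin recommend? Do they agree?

Row maxima: Conservative=160, Balanced=240, Aggressive=235, Bold=175, AllIn=245, Max=190
Best best-case = 245 → AllIn.
Row minima: Conservative=5, Balanced=-15, Aggressive=5, Bold=-75, AllIn=10, Max=-75
Best worst-case = 10 → AllIn.

maximax → AllIn; maximin → AllIn (agree)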